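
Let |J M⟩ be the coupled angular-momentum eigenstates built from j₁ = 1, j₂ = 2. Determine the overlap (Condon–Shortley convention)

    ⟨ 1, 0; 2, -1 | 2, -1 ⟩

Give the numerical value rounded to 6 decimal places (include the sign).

+0.408248  (= +√(1/6))

√[5·1!1!3!/6! · 1!1!1!3!1!3!] = √(3/2)
  +(−1)^0/∏(0,1,1,1,0,2)! = 1/2  (running 1/2)
  +(−1)^1/∏(1,0,0,0,1,3)! = -1/6  (running 1/3)
⟨..|..⟩ = √(3/2)·(1/3) = +0.408248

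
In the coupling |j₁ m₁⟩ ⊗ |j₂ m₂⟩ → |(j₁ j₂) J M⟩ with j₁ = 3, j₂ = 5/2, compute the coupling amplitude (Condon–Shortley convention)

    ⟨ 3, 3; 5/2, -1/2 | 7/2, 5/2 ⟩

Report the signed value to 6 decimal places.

triangle: 2!*4!*3!/10! = 288/3628800
(j±m)!: 6!*0!*2!*3!*6!*1! = 6220800
prefactor² = (2J+1)*Δ*N² = 27648/7
  k=0: +1/(0!*2!*0!*2!*4!*1!) = 1/96
Σ = 1/96  ⇒  CG² = 27648/7*1/96² = 3/7
CG = +√(3/7) = +0.654654

+0.654654  (= +√(3/7))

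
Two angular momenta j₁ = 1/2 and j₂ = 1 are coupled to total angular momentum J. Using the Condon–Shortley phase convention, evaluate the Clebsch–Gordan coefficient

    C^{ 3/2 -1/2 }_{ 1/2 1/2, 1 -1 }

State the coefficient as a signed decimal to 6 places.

j₁+j₂−J=0  J+j₁−j₂=1  J−j₁+j₂=2  j₁+j₂+J+1=4
(j₁±m₁, j₂±m₂, J±M) = (1,0,0,2,1,2)
P² = 4/3
sum k=0..0:
  [0] +1/2 = 1/2
S = 1/2
C² = P²·S² = 1/3 ; C = +0.577350

+0.577350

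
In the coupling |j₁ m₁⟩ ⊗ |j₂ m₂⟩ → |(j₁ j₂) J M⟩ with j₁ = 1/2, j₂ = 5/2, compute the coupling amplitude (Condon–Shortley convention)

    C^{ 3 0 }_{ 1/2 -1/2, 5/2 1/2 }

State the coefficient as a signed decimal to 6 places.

+0.707107  (= +√(1/2))

√[7·0!1!5!/7! · 0!1!3!2!3!3!] = √(72)
  +(−1)^0/∏(0,0,1,3,0,2)! = 1/12  (running 1/12)
⟨..|..⟩ = √(72)·(1/12) = +0.707107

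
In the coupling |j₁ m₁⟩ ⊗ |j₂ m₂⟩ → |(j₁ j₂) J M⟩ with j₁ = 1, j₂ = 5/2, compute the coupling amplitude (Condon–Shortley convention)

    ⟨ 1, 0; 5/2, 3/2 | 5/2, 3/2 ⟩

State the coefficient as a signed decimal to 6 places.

−√(9/35) ≈ -0.507093

j₁+j₂−J=1  J+j₁−j₂=1  J−j₁+j₂=4  j₁+j₂+J+1=7
(j₁±m₁, j₂±m₂, J±M) = (1,1,4,1,4,1)
P² = 576/35
sum k=0..1:
  [0] +1/24 = 1/24
  [1] −1/6 = -1/6
S = -1/8
C² = P²·S² = 9/35 ; C = -0.507093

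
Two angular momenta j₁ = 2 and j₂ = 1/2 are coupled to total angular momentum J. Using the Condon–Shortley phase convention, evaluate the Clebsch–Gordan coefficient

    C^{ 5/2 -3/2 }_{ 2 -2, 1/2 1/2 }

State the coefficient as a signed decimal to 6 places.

triangle: 0!×4!×1!/6! = 24/720
(j±m)!: 0!×4!×1!×0!×1!×4! = 576
prefactor² = (2J+1)×Δ×N² = 576/5
  k=0: +1/(0!×0!×4!×1!×0!×0!) = 1/24
Σ = 1/24  ⇒  CG² = 576/5×1/24² = 1/5
CG = +√(1/5) = +0.447214

+√(1/5) ≈ +0.447214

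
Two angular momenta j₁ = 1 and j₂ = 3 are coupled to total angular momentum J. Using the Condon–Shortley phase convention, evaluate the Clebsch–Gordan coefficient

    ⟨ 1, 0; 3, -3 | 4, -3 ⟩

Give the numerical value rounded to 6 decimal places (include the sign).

j₁+j₂−J=0  J+j₁−j₂=2  J−j₁+j₂=6  j₁+j₂+J+1=9
(j₁±m₁, j₂±m₂, J±M) = (1,1,0,6,1,7)
P² = 129600
sum k=0..0:
  [0] +1/720 = 1/720
S = 1/720
C² = P²·S² = 1/4 ; C = +0.500000

+0.500000  (= +√(1/4))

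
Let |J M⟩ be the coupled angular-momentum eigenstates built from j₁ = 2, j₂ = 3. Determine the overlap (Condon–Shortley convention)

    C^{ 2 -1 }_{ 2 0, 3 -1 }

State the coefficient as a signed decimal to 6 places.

-0.377964

√[5·3!1!3!/8! · 2!2!2!4!1!3!] = √(36/7)
  +(−1)^1/∏(1,2,1,1,0,2)! = -1/4  (running -1/4)
  +(−1)^2/∏(2,1,0,0,1,3)! = 1/12  (running -1/6)
⟨..|..⟩ = √(36/7)·(-1/6) = -0.377964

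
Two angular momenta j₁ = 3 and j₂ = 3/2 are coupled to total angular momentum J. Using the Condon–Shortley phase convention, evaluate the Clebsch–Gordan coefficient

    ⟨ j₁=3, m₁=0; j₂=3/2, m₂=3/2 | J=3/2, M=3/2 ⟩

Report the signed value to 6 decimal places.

triangle: 3!*3!*0!/7! = 36/5040
(j±m)!: 3!*3!*3!*0!*3!*0! = 1296
prefactor² = (2J+1)*Δ*N² = 1296/35
  k=3: −1/(3!*0!*0!*0!*3!*0!) = -1/36
Σ = -1/36  ⇒  CG² = 1296/35*(-1/36)² = 1/35
CG = −√(1/35) = -0.169031

-0.169031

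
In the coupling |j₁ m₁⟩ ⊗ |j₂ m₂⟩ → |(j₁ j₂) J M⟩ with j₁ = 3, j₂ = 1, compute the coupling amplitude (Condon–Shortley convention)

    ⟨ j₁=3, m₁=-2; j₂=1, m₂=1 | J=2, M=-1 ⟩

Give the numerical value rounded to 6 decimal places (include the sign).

√[5·2!4!0!/7! · 1!5!2!0!1!3!] = √(480/7)
  +(−1)^2/∏(2,0,3,0,1,0)! = 1/12  (running 1/12)
⟨..|..⟩ = √(480/7)·(1/12) = +0.690066

+0.690066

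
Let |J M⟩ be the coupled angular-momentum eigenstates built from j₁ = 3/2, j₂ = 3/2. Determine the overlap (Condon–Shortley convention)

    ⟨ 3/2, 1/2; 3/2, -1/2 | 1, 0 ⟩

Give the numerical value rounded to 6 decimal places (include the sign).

√[3·2!1!1!/5! · 2!1!1!2!1!1!] = √(1/5)
  +(−1)^0/∏(0,2,1,1,0,0)! = 1/2  (running 1/2)
  +(−1)^1/∏(1,1,0,0,1,1)! = -1  (running -1/2)
⟨..|..⟩ = √(1/5)·(-1/2) = -0.223607

−√(1/20) = -0.223607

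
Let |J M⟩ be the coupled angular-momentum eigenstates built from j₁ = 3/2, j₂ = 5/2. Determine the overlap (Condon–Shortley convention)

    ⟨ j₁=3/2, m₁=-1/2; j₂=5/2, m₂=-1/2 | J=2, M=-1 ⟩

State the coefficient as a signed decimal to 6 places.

√[5·2!1!3!/7! · 1!2!2!3!1!3!] = √(12/7)
  +(−1)^1/∏(1,1,1,1,0,2)! = -1/2  (running -1/2)
  +(−1)^2/∏(2,0,0,0,1,3)! = 1/12  (running -5/12)
⟨..|..⟩ = √(12/7)·(-5/12) = -0.545545

-0.545545  (= −√(25/84))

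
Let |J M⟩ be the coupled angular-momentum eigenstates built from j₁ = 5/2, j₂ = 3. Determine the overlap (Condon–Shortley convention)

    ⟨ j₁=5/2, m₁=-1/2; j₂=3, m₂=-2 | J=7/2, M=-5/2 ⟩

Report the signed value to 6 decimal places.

−√(2/63) = -0.178174

triangle: 2!·3!·4!/10! = 288/3628800
(j±m)!: 2!·3!·1!·5!·1!·6! = 1036800
prefactor² = (2J+1)·Δ·N² = 4608/7
  k=0: +1/(0!·2!·3!·1!·0!·3!) = 1/72
  k=1: −1/(1!·1!·2!·0!·1!·4!) = -1/48
Σ = -1/144  ⇒  CG² = 4608/7·(-1/144)² = 2/63
CG = −√(2/63) = -0.178174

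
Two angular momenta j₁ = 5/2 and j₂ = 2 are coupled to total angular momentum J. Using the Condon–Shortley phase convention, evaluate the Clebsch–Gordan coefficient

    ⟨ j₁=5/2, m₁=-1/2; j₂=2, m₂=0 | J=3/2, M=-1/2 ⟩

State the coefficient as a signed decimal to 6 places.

triangle: 3!×2!×1!/7! = 12/5040
(j±m)!: 2!×3!×2!×2!×1!×2! = 96
prefactor² = (2J+1)×Δ×N² = 32/35
  k=1: −1/(1!×2!×2!×1!×0!×0!) = -1/4
  k=2: +1/(2!×1!×1!×0!×1!×1!) = 1/2
Σ = 1/4  ⇒  CG² = 32/35×1/4² = 2/35
CG = +√(2/35) = +0.239046

+0.239046  (= +√(2/35))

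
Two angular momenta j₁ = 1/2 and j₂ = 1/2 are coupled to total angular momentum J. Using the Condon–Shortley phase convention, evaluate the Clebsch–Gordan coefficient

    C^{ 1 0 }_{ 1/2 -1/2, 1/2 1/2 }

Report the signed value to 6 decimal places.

+0.707107  (= +√(1/2))

j₁+j₂−J=0  J+j₁−j₂=1  J−j₁+j₂=1  j₁+j₂+J+1=3
(j₁±m₁, j₂±m₂, J±M) = (0,1,1,0,1,1)
P² = 1/2
sum k=0..0:
  [0] +1/1 = 1
S = 1
C² = P²·S² = 1/2 ; C = +0.707107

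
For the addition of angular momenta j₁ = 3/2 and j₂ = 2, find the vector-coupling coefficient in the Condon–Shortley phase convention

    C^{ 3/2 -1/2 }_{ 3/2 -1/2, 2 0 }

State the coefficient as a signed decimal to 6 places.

-0.447214

triangle: 2!*1!*2!/6! = 4/720
(j±m)!: 1!*2!*2!*2!*1!*2! = 16
prefactor² = (2J+1)*Δ*N² = 16/45
  k=1: −1/(1!*1!*1!*1!*0!*1!) = -1
  k=2: +1/(2!*0!*0!*0!*1!*2!) = 1/4
Σ = -3/4  ⇒  CG² = 16/45*(-3/4)² = 1/5
CG = −√(1/5) = -0.447214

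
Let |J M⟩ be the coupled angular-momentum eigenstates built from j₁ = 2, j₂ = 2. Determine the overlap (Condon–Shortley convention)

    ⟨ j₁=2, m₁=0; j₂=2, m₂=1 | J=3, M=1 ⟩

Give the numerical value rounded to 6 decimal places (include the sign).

triangle: 1!×3!×3!/8! = 36/40320
(j±m)!: 2!×2!×3!×1!×4!×2! = 1152
prefactor² = (2J+1)×Δ×N² = 36/5
  k=0: +1/(0!×1!×2!×3!×1!×0!) = 1/12
  k=1: −1/(1!×0!×1!×2!×2!×1!) = -1/4
Σ = -1/6  ⇒  CG² = 36/5×(-1/6)² = 1/5
CG = −√(1/5) = -0.447214

−√(1/5) = -0.447214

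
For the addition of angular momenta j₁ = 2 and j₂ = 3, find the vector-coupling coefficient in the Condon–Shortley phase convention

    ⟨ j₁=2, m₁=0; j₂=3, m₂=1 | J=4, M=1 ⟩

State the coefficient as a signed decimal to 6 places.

−√(3/28) ≈ -0.327327

√[9·1!3!5!/10! · 2!2!4!2!5!3!] = √(1728/7)
  +(−1)^0/∏(0,1,2,4,1,1)! = 1/48  (running 1/48)
  +(−1)^1/∏(1,0,1,3,2,2)! = -1/24  (running -1/48)
⟨..|..⟩ = √(1728/7)·(-1/48) = -0.327327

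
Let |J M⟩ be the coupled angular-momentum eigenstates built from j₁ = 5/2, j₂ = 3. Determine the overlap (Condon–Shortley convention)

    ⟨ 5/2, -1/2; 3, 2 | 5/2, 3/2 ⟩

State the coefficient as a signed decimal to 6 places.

j₁+j₂−J=3  J+j₁−j₂=2  J−j₁+j₂=3  j₁+j₂+J+1=9
(j₁±m₁, j₂±m₂, J±M) = (2,3,5,1,4,1)
P² = 288/7
sum k=2..3:
  [2] +1/12 = 1/12
  [3] −1/24 = -1/24
S = 1/24
C² = P²·S² = 1/14 ; C = +0.267261

+0.267261  (= +√(1/14))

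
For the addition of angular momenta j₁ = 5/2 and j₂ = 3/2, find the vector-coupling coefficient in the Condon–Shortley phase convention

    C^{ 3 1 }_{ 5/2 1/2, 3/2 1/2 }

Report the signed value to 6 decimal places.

-0.129099

j₁+j₂−J=1  J+j₁−j₂=4  J−j₁+j₂=2  j₁+j₂+J+1=8
(j₁±m₁, j₂±m₂, J±M) = (3,2,2,1,4,2)
P² = 48/5
sum k=0..1:
  [0] +1/8 = 1/8
  [1] −1/6 = -1/6
S = -1/24
C² = P²·S² = 1/60 ; C = -0.129099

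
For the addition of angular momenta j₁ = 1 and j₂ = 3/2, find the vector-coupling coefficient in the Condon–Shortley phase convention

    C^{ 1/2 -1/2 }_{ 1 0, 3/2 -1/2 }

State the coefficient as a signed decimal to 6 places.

triangle: 2!×0!×1!/4! = 2/24
(j±m)!: 1!×1!×1!×2!×0!×1! = 2
prefactor² = (2J+1)×Δ×N² = 1/3
  k=1: −1/(1!×1!×0!×0!×0!×1!) = -1
Σ = -1  ⇒  CG² = 1/3×(-1)² = 1/3
CG = −√(1/3) = -0.577350

−√(1/3) = -0.577350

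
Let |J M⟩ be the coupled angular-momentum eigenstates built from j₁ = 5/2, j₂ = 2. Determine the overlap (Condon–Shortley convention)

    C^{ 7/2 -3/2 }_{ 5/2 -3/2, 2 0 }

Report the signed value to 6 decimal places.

triangle: 1!·4!·3!/9! = 144/362880
(j±m)!: 1!·4!·2!·2!·2!·5! = 23040
prefactor² = (2J+1)·Δ·N² = 512/7
  k=0: +1/(0!·1!·4!·2!·0!·1!) = 1/48
  k=1: −1/(1!·0!·3!·1!·1!·2!) = -1/12
Σ = -1/16  ⇒  CG² = 512/7·(-1/16)² = 2/7
CG = −√(2/7) = -0.534522

-0.534522  (= −√(2/7))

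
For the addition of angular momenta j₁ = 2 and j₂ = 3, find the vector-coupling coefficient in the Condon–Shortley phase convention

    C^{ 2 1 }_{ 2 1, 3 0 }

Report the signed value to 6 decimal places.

√[5·3!1!3!/8! · 3!1!3!3!3!1!] = √(81/14)
  +(−1)^0/∏(0,3,1,3,0,0)! = 1/36  (running 1/36)
  +(−1)^1/∏(1,2,0,2,1,1)! = -1/4  (running -2/9)
⟨..|..⟩ = √(81/14)·(-2/9) = -0.534522

-0.534522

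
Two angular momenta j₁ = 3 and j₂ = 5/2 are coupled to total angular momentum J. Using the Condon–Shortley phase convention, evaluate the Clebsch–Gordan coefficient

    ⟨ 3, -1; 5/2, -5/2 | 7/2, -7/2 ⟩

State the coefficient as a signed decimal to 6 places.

j₁+j₂−J=2  J+j₁−j₂=4  J−j₁+j₂=3  j₁+j₂+J+1=10
(j₁±m₁, j₂±m₂, J±M) = (2,4,0,5,0,7)
P² = 18432
sum k=0..0:
  [0] +1/288 = 1/288
S = 1/288
C² = P²·S² = 2/9 ; C = +0.471405

+√(2/9) ≈ +0.471405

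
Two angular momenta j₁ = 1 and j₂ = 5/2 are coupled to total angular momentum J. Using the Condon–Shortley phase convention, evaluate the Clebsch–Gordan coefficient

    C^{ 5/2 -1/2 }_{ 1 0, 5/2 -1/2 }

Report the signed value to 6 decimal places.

j₁+j₂−J=1  J+j₁−j₂=1  J−j₁+j₂=4  j₁+j₂+J+1=7
(j₁±m₁, j₂±m₂, J±M) = (1,1,2,3,2,3)
P² = 144/35
sum k=0..1:
  [0] +1/4 = 1/4
  [1] −1/6 = -1/6
S = 1/12
C² = P²·S² = 1/35 ; C = +0.169031

+√(1/35) ≈ +0.169031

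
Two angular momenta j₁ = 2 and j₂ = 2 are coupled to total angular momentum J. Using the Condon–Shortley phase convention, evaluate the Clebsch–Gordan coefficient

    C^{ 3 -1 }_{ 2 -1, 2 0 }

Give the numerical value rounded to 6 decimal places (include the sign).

j₁+j₂−J=1  J+j₁−j₂=3  J−j₁+j₂=3  j₁+j₂+J+1=8
(j₁±m₁, j₂±m₂, J±M) = (1,3,2,2,2,4)
P² = 36/5
sum k=0..1:
  [0] +1/12 = 1/12
  [1] −1/4 = -1/4
S = -1/6
C² = P²·S² = 1/5 ; C = -0.447214

−√(1/5) = -0.447214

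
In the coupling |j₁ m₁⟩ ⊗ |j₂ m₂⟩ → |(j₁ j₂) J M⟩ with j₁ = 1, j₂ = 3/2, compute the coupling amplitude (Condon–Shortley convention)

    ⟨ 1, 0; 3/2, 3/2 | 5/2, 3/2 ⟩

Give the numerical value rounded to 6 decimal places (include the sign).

+0.632456  (= +√(2/5))

triangle: 0!*2!*3!/6! = 12/720
(j±m)!: 1!*1!*3!*0!*4!*1! = 144
prefactor² = (2J+1)*Δ*N² = 72/5
  k=0: +1/(0!*0!*1!*3!*1!*0!) = 1/6
Σ = 1/6  ⇒  CG² = 72/5*1/6² = 2/5
CG = +√(2/5) = +0.632456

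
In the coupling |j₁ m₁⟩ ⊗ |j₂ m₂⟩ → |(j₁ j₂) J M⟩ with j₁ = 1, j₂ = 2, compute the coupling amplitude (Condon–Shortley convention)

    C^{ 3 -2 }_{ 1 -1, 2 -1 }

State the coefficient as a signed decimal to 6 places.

+√(2/3) ≈ +0.816497

√[7·0!2!4!/7! · 0!2!1!3!1!5!] = √(96)
  +(−1)^0/∏(0,0,2,1,0,3)! = 1/12  (running 1/12)
⟨..|..⟩ = √(96)·(1/12) = +0.816497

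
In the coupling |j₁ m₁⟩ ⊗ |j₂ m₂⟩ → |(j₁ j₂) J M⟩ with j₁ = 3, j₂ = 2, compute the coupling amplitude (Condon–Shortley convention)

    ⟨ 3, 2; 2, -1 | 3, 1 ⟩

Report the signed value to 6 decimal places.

+0.500000  (= +√(1/4))

triangle: 2!×4!×2!/9! = 96/362880
(j±m)!: 5!×1!×1!×3!×4!×2! = 34560
prefactor² = (2J+1)×Δ×N² = 64
  k=0: +1/(0!×2!×1!×1!×3!×1!) = 1/12
  k=1: −1/(1!×1!×0!×0!×4!×2!) = -1/48
Σ = 1/16  ⇒  CG² = 64×1/16² = 1/4
CG = +√(1/4) = +0.500000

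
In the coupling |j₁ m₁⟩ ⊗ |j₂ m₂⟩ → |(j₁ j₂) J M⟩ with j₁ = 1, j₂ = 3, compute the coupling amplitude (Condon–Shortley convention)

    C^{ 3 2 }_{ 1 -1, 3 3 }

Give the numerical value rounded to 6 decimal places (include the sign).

√[7·1!1!5!/8! · 0!2!6!0!5!1!] = √(3600)
  +(−1)^1/∏(1,0,1,5,0,0)! = -1/120  (running -1/120)
⟨..|..⟩ = √(3600)·(-1/120) = -0.500000

-0.500000  (= −√(1/4))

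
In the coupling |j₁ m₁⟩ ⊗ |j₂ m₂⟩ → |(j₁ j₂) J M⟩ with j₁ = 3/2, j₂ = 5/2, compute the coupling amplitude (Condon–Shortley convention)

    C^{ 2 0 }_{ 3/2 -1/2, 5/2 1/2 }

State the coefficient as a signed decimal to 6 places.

triangle: 2!*1!*3!/7! = 12/5040
(j±m)!: 1!*2!*3!*2!*2!*2! = 96
prefactor² = (2J+1)*Δ*N² = 8/7
  k=1: −1/(1!*1!*1!*2!*0!*1!) = -1/2
  k=2: +1/(2!*0!*0!*1!*1!*2!) = 1/4
Σ = -1/4  ⇒  CG² = 8/7*(-1/4)² = 1/14
CG = −√(1/14) = -0.267261

-0.267261  (= −√(1/14))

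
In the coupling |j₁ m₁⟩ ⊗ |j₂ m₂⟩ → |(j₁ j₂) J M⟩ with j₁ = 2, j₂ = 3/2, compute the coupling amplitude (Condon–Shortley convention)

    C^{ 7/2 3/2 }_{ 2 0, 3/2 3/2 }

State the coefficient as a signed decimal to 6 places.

triangle: 0!×4!×3!/8! = 144/40320
(j±m)!: 2!×2!×3!×0!×5!×2! = 5760
prefactor² = (2J+1)×Δ×N² = 1152/7
  k=0: +1/(0!×0!×2!×3!×2!×0!) = 1/24
Σ = 1/24  ⇒  CG² = 1152/7×1/24² = 2/7
CG = +√(2/7) = +0.534522

+√(2/7) ≈ +0.534522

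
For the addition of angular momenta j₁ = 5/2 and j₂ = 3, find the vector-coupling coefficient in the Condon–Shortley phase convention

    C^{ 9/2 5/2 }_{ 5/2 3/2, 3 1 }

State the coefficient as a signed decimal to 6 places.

triangle: 1!×4!×5!/11! = 2880/39916800
(j±m)!: 4!×1!×4!×2!×7!×2! = 11612160
prefactor² = (2J+1)×Δ×N² = 92160/11
  k=0: +1/(0!×1!×1!×4!×3!×1!) = 1/144
  k=1: −1/(1!×0!×0!×3!×4!×2!) = -1/288
Σ = 1/288  ⇒  CG² = 92160/11×1/288² = 10/99
CG = +√(10/99) = +0.317821

+0.317821  (= +√(10/99))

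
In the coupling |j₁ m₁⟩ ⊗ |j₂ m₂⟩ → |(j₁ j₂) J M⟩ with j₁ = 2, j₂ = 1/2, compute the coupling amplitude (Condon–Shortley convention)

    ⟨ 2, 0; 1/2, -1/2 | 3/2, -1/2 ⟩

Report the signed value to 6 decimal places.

√[4·1!3!0!/5! · 2!2!0!1!1!2!] = √(8/5)
  +(−1)^0/∏(0,1,2,0,1,0)! = 1/2  (running 1/2)
⟨..|..⟩ = √(8/5)·(1/2) = +0.632456

+√(2/5) = +0.632456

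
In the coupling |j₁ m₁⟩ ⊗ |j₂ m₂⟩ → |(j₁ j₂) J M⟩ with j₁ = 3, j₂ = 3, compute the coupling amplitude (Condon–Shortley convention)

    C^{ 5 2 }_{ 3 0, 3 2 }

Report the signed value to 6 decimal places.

−√(1/3) = -0.577350

triangle: 1!×5!×5!/12! = 14400/479001600
(j±m)!: 3!×3!×5!×1!×7!×3! = 130636800
prefactor² = (2J+1)×Δ×N² = 43200
  k=0: +1/(0!×1!×3!×5!×2!×0!) = 1/1440
  k=1: −1/(1!×0!×2!×4!×3!×1!) = -1/288
Σ = -1/360  ⇒  CG² = 43200×(-1/360)² = 1/3
CG = −√(1/3) = -0.577350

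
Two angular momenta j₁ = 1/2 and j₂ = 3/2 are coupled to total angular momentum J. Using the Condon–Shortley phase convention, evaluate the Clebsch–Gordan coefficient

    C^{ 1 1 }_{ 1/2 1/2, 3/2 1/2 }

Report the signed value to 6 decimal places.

+0.500000  (= +√(1/4))

j₁+j₂−J=1  J+j₁−j₂=0  J−j₁+j₂=2  j₁+j₂+J+1=4
(j₁±m₁, j₂±m₂, J±M) = (1,0,2,1,2,0)
P² = 1
sum k=0..0:
  [0] +1/2 = 1/2
S = 1/2
C² = P²·S² = 1/4 ; C = +0.500000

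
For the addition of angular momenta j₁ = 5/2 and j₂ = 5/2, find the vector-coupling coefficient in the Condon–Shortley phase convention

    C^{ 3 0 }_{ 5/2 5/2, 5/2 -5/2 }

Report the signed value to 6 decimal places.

+√(5/36) = +0.372678

triangle: 2!×3!×3!/9! = 72/362880
(j±m)!: 5!×0!×0!×5!×3!×3! = 518400
prefactor² = (2J+1)×Δ×N² = 720
  k=0: +1/(0!×2!×0!×0!×3!×3!) = 1/72
Σ = 1/72  ⇒  CG² = 720×1/72² = 5/36
CG = +√(5/36) = +0.372678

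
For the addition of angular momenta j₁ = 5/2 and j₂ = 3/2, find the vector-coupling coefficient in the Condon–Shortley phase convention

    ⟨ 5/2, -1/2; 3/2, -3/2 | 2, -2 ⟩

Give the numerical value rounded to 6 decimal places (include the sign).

+0.377964  (= +√(1/7))

triangle: 2!*3!*1!/7! = 12/5040
(j±m)!: 2!*3!*0!*3!*0!*4! = 1728
prefactor² = (2J+1)*Δ*N² = 144/7
  k=0: +1/(0!*2!*3!*0!*0!*1!) = 1/12
Σ = 1/12  ⇒  CG² = 144/7*1/12² = 1/7
CG = +√(1/7) = +0.377964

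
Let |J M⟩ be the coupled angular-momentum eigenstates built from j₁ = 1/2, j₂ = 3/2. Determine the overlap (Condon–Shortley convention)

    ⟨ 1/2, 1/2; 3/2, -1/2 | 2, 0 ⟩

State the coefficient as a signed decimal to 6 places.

+0.707107  (= +√(1/2))

triangle: 0!×1!×3!/5! = 6/120
(j±m)!: 1!×0!×1!×2!×2!×2! = 8
prefactor² = (2J+1)×Δ×N² = 2
  k=0: +1/(0!×0!×0!×1!×1!×2!) = 1/2
Σ = 1/2  ⇒  CG² = 2×1/2² = 1/2
CG = +√(1/2) = +0.707107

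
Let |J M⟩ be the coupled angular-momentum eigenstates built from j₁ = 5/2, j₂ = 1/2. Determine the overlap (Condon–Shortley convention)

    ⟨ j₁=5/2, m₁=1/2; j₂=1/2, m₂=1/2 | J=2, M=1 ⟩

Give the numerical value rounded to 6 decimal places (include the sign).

−√(1/3) = -0.577350

triangle: 1!·4!·0!/6! = 24/720
(j±m)!: 3!·2!·1!·0!·3!·1! = 72
prefactor² = (2J+1)·Δ·N² = 12
  k=1: −1/(1!·0!·1!·0!·3!·0!) = -1/6
Σ = -1/6  ⇒  CG² = 12·(-1/6)² = 1/3
CG = −√(1/3) = -0.577350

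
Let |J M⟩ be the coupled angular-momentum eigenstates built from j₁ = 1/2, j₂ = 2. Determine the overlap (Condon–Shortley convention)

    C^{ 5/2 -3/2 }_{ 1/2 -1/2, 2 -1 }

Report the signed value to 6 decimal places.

√[6·0!1!4!/6! · 0!1!1!3!1!4!] = √(144/5)
  +(−1)^0/∏(0,0,1,1,0,3)! = 1/6  (running 1/6)
⟨..|..⟩ = √(144/5)·(1/6) = +0.894427

+√(4/5) ≈ +0.894427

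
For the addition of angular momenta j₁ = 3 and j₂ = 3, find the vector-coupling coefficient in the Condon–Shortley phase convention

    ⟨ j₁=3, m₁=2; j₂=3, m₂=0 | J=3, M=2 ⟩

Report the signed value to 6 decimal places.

−√(1/6) ≈ -0.408248

triangle: 3!*3!*3!/10! = 216/3628800
(j±m)!: 5!*1!*3!*3!*5!*1! = 518400
prefactor² = (2J+1)*Δ*N² = 216
  k=0: +1/(0!*3!*1!*3!*2!*0!) = 1/72
  k=1: −1/(1!*2!*0!*2!*3!*1!) = -1/24
Σ = -1/36  ⇒  CG² = 216*(-1/36)² = 1/6
CG = −√(1/6) = -0.408248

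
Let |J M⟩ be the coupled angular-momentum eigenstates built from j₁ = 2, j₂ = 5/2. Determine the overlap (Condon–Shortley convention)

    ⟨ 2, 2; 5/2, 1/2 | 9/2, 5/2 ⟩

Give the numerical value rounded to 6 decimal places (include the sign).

+0.527046

√[10·0!4!5!/10! · 4!0!3!2!7!2!] = √(23040)
  +(−1)^0/∏(0,0,0,3,4,2)! = 1/288  (running 1/288)
⟨..|..⟩ = √(23040)·(1/288) = +0.527046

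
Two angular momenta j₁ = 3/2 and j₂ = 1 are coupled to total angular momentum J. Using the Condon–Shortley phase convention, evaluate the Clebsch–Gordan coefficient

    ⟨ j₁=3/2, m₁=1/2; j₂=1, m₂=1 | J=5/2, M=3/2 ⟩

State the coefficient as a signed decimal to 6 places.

+0.774597

√[6·0!3!2!/6! · 2!1!2!0!4!1!] = √(48/5)
  +(−1)^0/∏(0,0,1,2,2,0)! = 1/4  (running 1/4)
⟨..|..⟩ = √(48/5)·(1/4) = +0.774597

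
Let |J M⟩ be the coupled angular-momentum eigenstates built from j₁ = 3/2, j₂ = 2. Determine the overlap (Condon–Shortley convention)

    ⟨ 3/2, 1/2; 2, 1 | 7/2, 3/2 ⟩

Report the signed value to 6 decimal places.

+0.755929

j₁+j₂−J=0  J+j₁−j₂=3  J−j₁+j₂=4  j₁+j₂+J+1=8
(j₁±m₁, j₂±m₂, J±M) = (2,1,3,1,5,2)
P² = 576/7
sum k=0..0:
  [0] +1/12 = 1/12
S = 1/12
C² = P²·S² = 4/7 ; C = +0.755929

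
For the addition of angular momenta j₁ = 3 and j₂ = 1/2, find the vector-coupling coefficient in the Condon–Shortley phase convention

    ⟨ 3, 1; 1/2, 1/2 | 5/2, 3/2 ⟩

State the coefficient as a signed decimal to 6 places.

−√(2/7) = -0.534522

j₁+j₂−J=1  J+j₁−j₂=5  J−j₁+j₂=0  j₁+j₂+J+1=7
(j₁±m₁, j₂±m₂, J±M) = (4,2,1,0,4,1)
P² = 1152/7
sum k=1..1:
  [1] −1/24 = -1/24
S = -1/24
C² = P²·S² = 2/7 ; C = -0.534522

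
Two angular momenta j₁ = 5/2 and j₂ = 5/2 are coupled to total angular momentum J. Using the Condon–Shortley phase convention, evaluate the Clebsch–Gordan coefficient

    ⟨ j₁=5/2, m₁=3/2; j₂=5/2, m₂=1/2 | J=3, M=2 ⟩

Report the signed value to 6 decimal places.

−√(1/12) = -0.288675

triangle: 2!·3!·3!/9! = 72/362880
(j±m)!: 4!·1!·3!·2!·5!·1! = 34560
prefactor² = (2J+1)·Δ·N² = 48
  k=0: +1/(0!·2!·1!·3!·2!·0!) = 1/24
  k=1: −1/(1!·1!·0!·2!·3!·1!) = -1/12
Σ = -1/24  ⇒  CG² = 48·(-1/24)² = 1/12
CG = −√(1/12) = -0.288675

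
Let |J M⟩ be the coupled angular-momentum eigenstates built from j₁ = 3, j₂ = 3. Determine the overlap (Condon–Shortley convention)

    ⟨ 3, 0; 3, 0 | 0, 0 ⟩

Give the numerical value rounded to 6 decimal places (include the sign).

-0.377964

√[1·6!0!0!/7! · 3!3!3!3!0!0!] = √(1296/7)
  +(−1)^3/∏(3,3,0,0,0,0)! = -1/36  (running -1/36)
⟨..|..⟩ = √(1296/7)·(-1/36) = -0.377964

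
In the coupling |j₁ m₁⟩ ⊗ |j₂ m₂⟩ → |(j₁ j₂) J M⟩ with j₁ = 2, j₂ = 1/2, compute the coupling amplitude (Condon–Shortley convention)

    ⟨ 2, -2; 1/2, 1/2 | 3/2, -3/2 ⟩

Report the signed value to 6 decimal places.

−√(4/5) ≈ -0.894427

√[4·1!3!0!/5! · 0!4!1!0!0!3!] = √(144/5)
  +(−1)^1/∏(1,0,3,0,0,0)! = -1/6  (running -1/6)
⟨..|..⟩ = √(144/5)·(-1/6) = -0.894427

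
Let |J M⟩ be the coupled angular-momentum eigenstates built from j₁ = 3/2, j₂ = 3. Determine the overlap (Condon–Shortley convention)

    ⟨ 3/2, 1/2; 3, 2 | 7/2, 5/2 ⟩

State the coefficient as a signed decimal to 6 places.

√[8·1!2!5!/9! · 2!1!5!1!6!1!] = √(6400/7)
  +(−1)^0/∏(0,1,1,5,1,0)! = 1/120  (running 1/120)
  +(−1)^1/∏(1,0,0,4,2,1)! = -1/48  (running -1/80)
⟨..|..⟩ = √(6400/7)·(-1/80) = -0.377964

-0.377964  (= −√(1/7))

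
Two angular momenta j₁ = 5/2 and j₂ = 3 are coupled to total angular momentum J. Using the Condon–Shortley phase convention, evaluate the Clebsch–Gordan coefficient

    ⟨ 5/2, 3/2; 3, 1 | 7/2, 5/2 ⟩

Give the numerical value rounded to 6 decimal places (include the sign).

j₁+j₂−J=2  J+j₁−j₂=3  J−j₁+j₂=4  j₁+j₂+J+1=10
(j₁±m₁, j₂±m₂, J±M) = (4,1,4,2,6,1)
P² = 18432/35
sum k=0..1:
  [0] +1/96 = 1/96
  [1] −1/36 = -1/36
S = -5/288
C² = P²·S² = 10/63 ; C = -0.398410

−√(10/63) = -0.398410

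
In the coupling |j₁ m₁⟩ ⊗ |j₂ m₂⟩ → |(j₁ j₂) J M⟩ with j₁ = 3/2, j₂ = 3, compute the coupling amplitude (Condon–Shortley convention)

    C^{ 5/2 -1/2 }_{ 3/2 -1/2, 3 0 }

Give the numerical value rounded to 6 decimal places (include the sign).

−√(6/35) ≈ -0.414039

triangle: 2!·1!·4!/8! = 48/40320
(j±m)!: 1!·2!·3!·3!·2!·3! = 864
prefactor² = (2J+1)·Δ·N² = 216/35
  k=1: −1/(1!·1!·1!·2!·0!·2!) = -1/4
  k=2: +1/(2!·0!·0!·1!·1!·3!) = 1/12
Σ = -1/6  ⇒  CG² = 216/35·(-1/6)² = 6/35
CG = −√(6/35) = -0.414039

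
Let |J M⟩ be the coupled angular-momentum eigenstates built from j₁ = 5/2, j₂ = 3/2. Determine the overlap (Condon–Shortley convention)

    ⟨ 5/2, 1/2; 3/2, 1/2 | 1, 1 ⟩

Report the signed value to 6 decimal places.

+0.387298  (= +√(3/20))

√[3·3!2!0!/6! · 3!2!2!1!2!0!] = √(12/5)
  +(−1)^2/∏(2,1,0,0,2,0)! = 1/4  (running 1/4)
⟨..|..⟩ = √(12/5)·(1/4) = +0.387298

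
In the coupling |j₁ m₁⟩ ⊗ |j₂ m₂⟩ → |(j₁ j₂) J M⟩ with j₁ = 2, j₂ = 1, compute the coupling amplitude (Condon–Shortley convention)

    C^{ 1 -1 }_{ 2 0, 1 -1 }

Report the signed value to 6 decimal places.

+0.316228

√[3·2!2!0!/5! · 2!2!0!2!0!2!] = √(8/5)
  +(−1)^0/∏(0,2,2,0,0,0)! = 1/4  (running 1/4)
⟨..|..⟩ = √(8/5)·(1/4) = +0.316228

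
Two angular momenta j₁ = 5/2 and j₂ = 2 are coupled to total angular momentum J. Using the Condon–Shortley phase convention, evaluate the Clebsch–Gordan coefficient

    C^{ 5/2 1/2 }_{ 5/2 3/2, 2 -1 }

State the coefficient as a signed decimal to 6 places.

j₁+j₂−J=2  J+j₁−j₂=3  J−j₁+j₂=2  j₁+j₂+J+1=8
(j₁±m₁, j₂±m₂, J±M) = (4,1,1,3,3,2)
P² = 216/35
sum k=0..1:
  [0] +1/4 = 1/4
  [1] −1/12 = -1/12
S = 1/6
C² = P²·S² = 6/35 ; C = +0.414039

+√(6/35) ≈ +0.414039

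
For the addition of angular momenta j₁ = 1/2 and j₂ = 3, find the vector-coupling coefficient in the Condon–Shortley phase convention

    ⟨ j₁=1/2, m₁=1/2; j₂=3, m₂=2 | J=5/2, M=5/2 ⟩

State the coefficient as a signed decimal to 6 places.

+0.377964  (= +√(1/7))

j₁+j₂−J=1  J+j₁−j₂=0  J−j₁+j₂=5  j₁+j₂+J+1=7
(j₁±m₁, j₂±m₂, J±M) = (1,0,5,1,5,0)
P² = 14400/7
sum k=0..0:
  [0] +1/120 = 1/120
S = 1/120
C² = P²·S² = 1/7 ; C = +0.377964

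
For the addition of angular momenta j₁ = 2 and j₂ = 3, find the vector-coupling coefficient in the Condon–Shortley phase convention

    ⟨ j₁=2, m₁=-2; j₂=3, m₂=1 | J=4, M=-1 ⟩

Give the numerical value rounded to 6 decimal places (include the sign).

-0.534522

j₁+j₂−J=1  J+j₁−j₂=3  J−j₁+j₂=5  j₁+j₂+J+1=10
(j₁±m₁, j₂±m₂, J±M) = (0,4,4,2,3,5)
P² = 10368/7
sum k=1..1:
  [1] −1/72 = -1/72
S = -1/72
C² = P²·S² = 2/7 ; C = -0.534522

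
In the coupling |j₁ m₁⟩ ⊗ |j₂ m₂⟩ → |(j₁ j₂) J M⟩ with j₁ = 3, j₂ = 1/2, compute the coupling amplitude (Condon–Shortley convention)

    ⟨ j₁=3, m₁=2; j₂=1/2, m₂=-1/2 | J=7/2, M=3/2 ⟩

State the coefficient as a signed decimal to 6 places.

+√(2/7) = +0.534522

j₁+j₂−J=0  J+j₁−j₂=6  J−j₁+j₂=1  j₁+j₂+J+1=8
(j₁±m₁, j₂±m₂, J±M) = (5,1,0,1,5,2)
P² = 28800/7
sum k=0..0:
  [0] +1/120 = 1/120
S = 1/120
C² = P²·S² = 2/7 ; C = +0.534522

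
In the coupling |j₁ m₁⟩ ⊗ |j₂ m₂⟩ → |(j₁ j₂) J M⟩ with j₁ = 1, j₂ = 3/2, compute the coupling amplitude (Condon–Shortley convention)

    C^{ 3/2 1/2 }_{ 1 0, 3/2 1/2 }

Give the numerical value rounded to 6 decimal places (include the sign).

-0.258199

√[4·1!1!2!/5! · 1!1!2!1!2!1!] = √(4/15)
  +(−1)^0/∏(0,1,1,2,0,0)! = 1/2  (running 1/2)
  +(−1)^1/∏(1,0,0,1,1,1)! = -1  (running -1/2)
⟨..|..⟩ = √(4/15)·(-1/2) = -0.258199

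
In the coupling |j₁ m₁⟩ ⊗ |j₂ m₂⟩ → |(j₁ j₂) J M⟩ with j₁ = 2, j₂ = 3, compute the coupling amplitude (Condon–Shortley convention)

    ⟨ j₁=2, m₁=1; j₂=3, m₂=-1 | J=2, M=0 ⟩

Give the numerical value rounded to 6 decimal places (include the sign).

triangle: 3!·1!·3!/8! = 36/40320
(j±m)!: 3!·1!·2!·4!·2!·2! = 1152
prefactor² = (2J+1)·Δ·N² = 36/7
  k=0: +1/(0!·3!·1!·2!·0!·1!) = 1/12
  k=1: −1/(1!·2!·0!·1!·1!·2!) = -1/4
Σ = -1/6  ⇒  CG² = 36/7·(-1/6)² = 1/7
CG = −√(1/7) = -0.377964

-0.377964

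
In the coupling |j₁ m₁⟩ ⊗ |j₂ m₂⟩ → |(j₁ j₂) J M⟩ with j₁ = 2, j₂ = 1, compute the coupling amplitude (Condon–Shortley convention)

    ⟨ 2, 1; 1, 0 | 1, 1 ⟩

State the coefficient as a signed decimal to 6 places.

-0.547723  (= −√(3/10))

triangle: 2!*2!*0!/5! = 4/120
(j±m)!: 3!*1!*1!*1!*2!*0! = 12
prefactor² = (2J+1)*Δ*N² = 6/5
  k=1: −1/(1!*1!*0!*0!*2!*0!) = -1/2
Σ = -1/2  ⇒  CG² = 6/5*(-1/2)² = 3/10
CG = −√(3/10) = -0.547723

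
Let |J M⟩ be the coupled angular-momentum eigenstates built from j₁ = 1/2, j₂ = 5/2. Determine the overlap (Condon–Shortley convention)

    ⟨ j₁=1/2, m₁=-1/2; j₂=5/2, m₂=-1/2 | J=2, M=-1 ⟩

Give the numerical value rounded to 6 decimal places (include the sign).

√[5·1!0!4!/6! · 0!1!2!3!1!3!] = √(12)
  +(−1)^1/∏(1,0,0,1,0,3)! = -1/6  (running -1/6)
⟨..|..⟩ = √(12)·(-1/6) = -0.577350

−√(1/3) ≈ -0.577350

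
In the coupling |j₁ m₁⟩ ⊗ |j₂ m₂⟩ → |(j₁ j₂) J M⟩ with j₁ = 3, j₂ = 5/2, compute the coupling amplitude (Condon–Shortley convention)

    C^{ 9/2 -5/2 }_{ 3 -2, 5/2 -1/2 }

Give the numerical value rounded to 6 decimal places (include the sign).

-0.497468  (= −√(49/198))

√[10·1!5!4!/11! · 1!5!2!3!2!7!] = √(115200/11)
  +(−1)^0/∏(0,1,5,2,0,2)! = 1/480  (running 1/480)
  +(−1)^1/∏(1,0,4,1,1,3)! = -1/144  (running -7/1440)
⟨..|..⟩ = √(115200/11)·(-7/1440) = -0.497468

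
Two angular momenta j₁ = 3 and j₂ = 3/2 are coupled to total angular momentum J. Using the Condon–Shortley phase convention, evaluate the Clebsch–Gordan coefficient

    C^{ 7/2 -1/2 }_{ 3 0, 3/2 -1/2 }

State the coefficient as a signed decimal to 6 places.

+0.308607  (= +√(2/21))

√[8·1!5!2!/9! · 3!3!1!2!3!4!] = √(384/7)
  +(−1)^0/∏(0,1,3,1,2,1)! = 1/12  (running 1/12)
  +(−1)^1/∏(1,0,2,0,3,2)! = -1/24  (running 1/24)
⟨..|..⟩ = √(384/7)·(1/24) = +0.308607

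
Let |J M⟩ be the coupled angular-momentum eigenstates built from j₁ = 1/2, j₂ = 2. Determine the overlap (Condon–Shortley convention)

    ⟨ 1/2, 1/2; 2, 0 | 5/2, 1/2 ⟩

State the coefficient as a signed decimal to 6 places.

√[6·0!1!4!/6! · 1!0!2!2!3!2!] = √(48/5)
  +(−1)^0/∏(0,0,0,2,1,2)! = 1/4  (running 1/4)
⟨..|..⟩ = √(48/5)·(1/4) = +0.774597

+√(3/5) = +0.774597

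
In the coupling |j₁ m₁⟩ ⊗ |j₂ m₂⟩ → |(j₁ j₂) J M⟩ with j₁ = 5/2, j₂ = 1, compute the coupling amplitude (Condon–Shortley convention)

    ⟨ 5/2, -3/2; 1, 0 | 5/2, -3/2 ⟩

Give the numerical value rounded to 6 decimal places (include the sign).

j₁+j₂−J=1  J+j₁−j₂=4  J−j₁+j₂=1  j₁+j₂+J+1=7
(j₁±m₁, j₂±m₂, J±M) = (1,4,1,1,1,4)
P² = 576/35
sum k=0..1:
  [0] +1/24 = 1/24
  [1] −1/6 = -1/6
S = -1/8
C² = P²·S² = 9/35 ; C = -0.507093

-0.507093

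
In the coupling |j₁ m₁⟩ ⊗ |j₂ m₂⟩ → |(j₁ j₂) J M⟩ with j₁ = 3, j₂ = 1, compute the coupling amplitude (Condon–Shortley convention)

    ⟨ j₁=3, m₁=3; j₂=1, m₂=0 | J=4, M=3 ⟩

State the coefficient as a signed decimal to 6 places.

√[9·0!6!2!/9! · 6!0!1!1!7!1!] = √(129600)
  +(−1)^0/∏(0,0,0,1,6,1)! = 1/720  (running 1/720)
⟨..|..⟩ = √(129600)·(1/720) = +0.500000

+√(1/4) ≈ +0.500000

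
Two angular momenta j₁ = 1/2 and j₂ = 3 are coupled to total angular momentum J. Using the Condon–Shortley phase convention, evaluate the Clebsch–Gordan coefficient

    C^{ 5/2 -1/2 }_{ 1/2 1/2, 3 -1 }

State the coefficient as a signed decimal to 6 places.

triangle: 1!·0!·5!/7! = 120/5040
(j±m)!: 1!·0!·2!·4!·2!·3! = 576
prefactor² = (2J+1)·Δ·N² = 576/7
  k=0: +1/(0!·1!·0!·2!·0!·3!) = 1/12
Σ = 1/12  ⇒  CG² = 576/7·1/12² = 4/7
CG = +√(4/7) = +0.755929

+0.755929  (= +√(4/7))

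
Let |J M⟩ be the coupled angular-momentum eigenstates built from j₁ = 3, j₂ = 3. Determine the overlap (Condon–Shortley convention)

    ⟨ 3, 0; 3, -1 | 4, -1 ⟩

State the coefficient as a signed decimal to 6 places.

√[9·2!4!4!/11! · 3!3!2!4!3!5!] = √(124416/385)
  +(−1)^0/∏(0,2,3,2,1,2)! = 1/48  (running 1/48)
  +(−1)^1/∏(1,1,2,1,2,3)! = -1/24  (running -1/48)
  +(−1)^2/∏(2,0,1,0,3,4)! = 1/288  (running -5/288)
⟨..|..⟩ = √(124416/385)·(-5/288) = -0.312094

−√(15/154) ≈ -0.312094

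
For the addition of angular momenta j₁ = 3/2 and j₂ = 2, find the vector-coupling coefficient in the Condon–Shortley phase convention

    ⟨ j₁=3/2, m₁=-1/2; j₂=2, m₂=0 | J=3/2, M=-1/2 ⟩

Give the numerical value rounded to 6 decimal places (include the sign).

−√(1/5) ≈ -0.447214

√[4·2!1!2!/6! · 1!2!2!2!1!2!] = √(16/45)
  +(−1)^1/∏(1,1,1,1,0,1)! = -1  (running -1)
  +(−1)^2/∏(2,0,0,0,1,2)! = 1/4  (running -3/4)
⟨..|..⟩ = √(16/45)·(-3/4) = -0.447214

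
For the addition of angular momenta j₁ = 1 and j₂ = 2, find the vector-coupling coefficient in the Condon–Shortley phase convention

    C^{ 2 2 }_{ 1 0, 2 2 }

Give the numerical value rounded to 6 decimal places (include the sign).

−√(2/3) ≈ -0.816497

√[5·1!1!3!/6! · 1!1!4!0!4!0!] = √(24)
  +(−1)^1/∏(1,0,0,3,1,0)! = -1/6  (running -1/6)
⟨..|..⟩ = √(24)·(-1/6) = -0.816497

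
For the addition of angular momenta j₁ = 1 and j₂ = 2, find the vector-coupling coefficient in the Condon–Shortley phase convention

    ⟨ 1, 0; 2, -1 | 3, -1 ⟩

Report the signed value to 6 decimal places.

j₁+j₂−J=0  J+j₁−j₂=2  J−j₁+j₂=4  j₁+j₂+J+1=7
(j₁±m₁, j₂±m₂, J±M) = (1,1,1,3,2,4)
P² = 96/5
sum k=0..0:
  [0] +1/6 = 1/6
S = 1/6
C² = P²·S² = 8/15 ; C = +0.730297

+√(8/15) ≈ +0.730297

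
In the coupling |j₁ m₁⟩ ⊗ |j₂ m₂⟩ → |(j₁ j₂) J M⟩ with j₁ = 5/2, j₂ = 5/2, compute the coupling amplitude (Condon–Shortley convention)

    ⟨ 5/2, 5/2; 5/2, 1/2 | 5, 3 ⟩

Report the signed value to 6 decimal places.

triangle: 0!×5!×5!/11! = 14400/39916800
(j±m)!: 5!×0!×3!×2!×8!×2! = 116121600
prefactor² = (2J+1)×Δ×N² = 460800
  k=0: +1/(0!×0!×0!×3!×5!×2!) = 1/1440
Σ = 1/1440  ⇒  CG² = 460800×1/1440² = 2/9
CG = +√(2/9) = +0.471405

+0.471405  (= +√(2/9))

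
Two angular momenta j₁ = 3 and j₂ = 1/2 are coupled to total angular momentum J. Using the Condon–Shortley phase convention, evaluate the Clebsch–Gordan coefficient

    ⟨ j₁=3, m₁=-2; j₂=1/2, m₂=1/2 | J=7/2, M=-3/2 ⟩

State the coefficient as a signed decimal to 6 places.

j₁+j₂−J=0  J+j₁−j₂=6  J−j₁+j₂=1  j₁+j₂+J+1=8
(j₁±m₁, j₂±m₂, J±M) = (1,5,1,0,2,5)
P² = 28800/7
sum k=0..0:
  [0] +1/120 = 1/120
S = 1/120
C² = P²·S² = 2/7 ; C = +0.534522

+0.534522  (= +√(2/7))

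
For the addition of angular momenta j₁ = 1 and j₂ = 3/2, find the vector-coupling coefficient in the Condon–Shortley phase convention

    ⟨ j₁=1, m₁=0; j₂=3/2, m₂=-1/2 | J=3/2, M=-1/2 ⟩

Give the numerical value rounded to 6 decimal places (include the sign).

+0.258199

triangle: 1!×1!×2!/5! = 2/120
(j±m)!: 1!×1!×1!×2!×1!×2! = 4
prefactor² = (2J+1)×Δ×N² = 4/15
  k=0: +1/(0!×1!×1!×1!×0!×1!) = 1
  k=1: −1/(1!×0!×0!×0!×1!×2!) = -1/2
Σ = 1/2  ⇒  CG² = 4/15×1/2² = 1/15
CG = +√(1/15) = +0.258199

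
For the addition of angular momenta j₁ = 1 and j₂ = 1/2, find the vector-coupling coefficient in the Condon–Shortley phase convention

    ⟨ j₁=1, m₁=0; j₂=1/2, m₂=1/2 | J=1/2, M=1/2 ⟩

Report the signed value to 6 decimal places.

-0.577350  (= −√(1/3))

triangle: 1!*1!*0!/3! = 1/6
(j±m)!: 1!*1!*1!*0!*1!*0! = 1
prefactor² = (2J+1)*Δ*N² = 1/3
  k=1: −1/(1!*0!*0!*0!*1!*0!) = -1
Σ = -1  ⇒  CG² = 1/3*(-1)² = 1/3
CG = −√(1/3) = -0.577350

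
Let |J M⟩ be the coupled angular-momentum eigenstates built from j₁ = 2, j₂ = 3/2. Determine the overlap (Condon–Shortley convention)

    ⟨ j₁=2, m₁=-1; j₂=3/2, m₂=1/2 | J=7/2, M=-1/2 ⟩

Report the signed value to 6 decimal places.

+0.585540

triangle: 0!*4!*3!/8! = 144/40320
(j±m)!: 1!*3!*2!*1!*3!*4! = 1728
prefactor² = (2J+1)*Δ*N² = 1728/35
  k=0: +1/(0!*0!*3!*2!*1!*1!) = 1/12
Σ = 1/12  ⇒  CG² = 1728/35*1/12² = 12/35
CG = +√(12/35) = +0.585540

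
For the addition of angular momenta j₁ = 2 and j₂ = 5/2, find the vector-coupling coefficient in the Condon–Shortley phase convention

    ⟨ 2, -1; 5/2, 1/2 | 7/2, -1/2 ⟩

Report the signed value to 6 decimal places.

triangle: 1!·3!·4!/9! = 144/362880
(j±m)!: 1!·3!·3!·2!·3!·4! = 10368
prefactor² = (2J+1)·Δ·N² = 1152/35
  k=0: +1/(0!·1!·3!·3!·0!·1!) = 1/36
  k=1: −1/(1!·0!·2!·2!·1!·2!) = -1/8
Σ = -7/72  ⇒  CG² = 1152/35·(-7/72)² = 14/45
CG = −√(14/45) = -0.557773

-0.557773  (= −√(14/45))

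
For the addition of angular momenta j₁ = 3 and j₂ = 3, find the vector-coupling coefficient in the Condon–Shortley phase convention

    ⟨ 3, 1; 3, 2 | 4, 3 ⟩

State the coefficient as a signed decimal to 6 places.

j₁+j₂−J=2  J+j₁−j₂=4  J−j₁+j₂=4  j₁+j₂+J+1=11
(j₁±m₁, j₂±m₂, J±M) = (4,2,5,1,7,1)
P² = 82944/11
sum k=1..2:
  [1] −1/144 = -1/144
  [2] +1/288 = 1/288
S = -1/288
C² = P²·S² = 1/11 ; C = -0.301511

-0.301511  (= −√(1/11))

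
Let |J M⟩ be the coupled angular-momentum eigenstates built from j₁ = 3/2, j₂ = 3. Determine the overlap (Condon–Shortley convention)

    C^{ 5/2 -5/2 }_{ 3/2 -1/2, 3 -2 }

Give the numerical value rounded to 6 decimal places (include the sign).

j₁+j₂−J=2  J+j₁−j₂=1  J−j₁+j₂=4  j₁+j₂+J+1=8
(j₁±m₁, j₂±m₂, J±M) = (1,2,1,5,0,5)
P² = 1440/7
sum k=1..1:
  [1] −1/24 = -1/24
S = -1/24
C² = P²·S² = 5/14 ; C = -0.597614

-0.597614  (= −√(5/14))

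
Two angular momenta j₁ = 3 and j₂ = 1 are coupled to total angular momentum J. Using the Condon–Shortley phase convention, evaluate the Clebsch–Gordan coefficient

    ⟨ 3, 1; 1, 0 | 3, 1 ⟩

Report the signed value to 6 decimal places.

+0.288675

√[7·1!5!1!/8! · 4!2!1!1!4!2!] = √(48)
  +(−1)^0/∏(0,1,2,1,3,0)! = 1/12  (running 1/12)
  +(−1)^1/∏(1,0,1,0,4,1)! = -1/24  (running 1/24)
⟨..|..⟩ = √(48)·(1/24) = +0.288675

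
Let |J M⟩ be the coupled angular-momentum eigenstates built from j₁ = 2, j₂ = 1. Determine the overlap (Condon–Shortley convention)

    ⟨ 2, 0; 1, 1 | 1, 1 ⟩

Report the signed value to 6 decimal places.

triangle: 2!*2!*0!/5! = 4/120
(j±m)!: 2!*2!*2!*0!*2!*0! = 16
prefactor² = (2J+1)*Δ*N² = 8/5
  k=2: +1/(2!*0!*0!*0!*2!*0!) = 1/4
Σ = 1/4  ⇒  CG² = 8/5*1/4² = 1/10
CG = +√(1/10) = +0.316228

+√(1/10) ≈ +0.316228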